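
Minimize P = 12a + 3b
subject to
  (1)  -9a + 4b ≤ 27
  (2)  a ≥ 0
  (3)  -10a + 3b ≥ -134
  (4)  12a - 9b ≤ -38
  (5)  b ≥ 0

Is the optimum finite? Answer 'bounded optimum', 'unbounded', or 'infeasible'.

bounded optimum

Corner points and P = 12a + 3b:
  (0, 27/4) → P = 81/4
  (617/13, 1476/13) → P = 11832/13
  (0, 38/9) → P = 38/3
  (220/9, 994/27) → P = 3634/9
The feasible region has finitely many vertices and no improving ray; the minimum is 38/3 at (0, 38/9).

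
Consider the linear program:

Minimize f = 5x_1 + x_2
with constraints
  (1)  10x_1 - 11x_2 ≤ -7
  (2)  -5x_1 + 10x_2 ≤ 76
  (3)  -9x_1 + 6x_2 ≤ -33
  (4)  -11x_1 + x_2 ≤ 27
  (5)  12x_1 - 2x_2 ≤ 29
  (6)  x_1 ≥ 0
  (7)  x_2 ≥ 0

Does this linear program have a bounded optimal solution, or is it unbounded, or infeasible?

The boundaries 10x_1 - 11x_2 = -7 and -5x_1 + 10x_2 = 76 meet at (766/45, 145/9), but that point violates 12x_1 - 2x_2 ≤ 29. Every candidate vertex is excluded by some other constraint, so the feasible region is empty.

infeasible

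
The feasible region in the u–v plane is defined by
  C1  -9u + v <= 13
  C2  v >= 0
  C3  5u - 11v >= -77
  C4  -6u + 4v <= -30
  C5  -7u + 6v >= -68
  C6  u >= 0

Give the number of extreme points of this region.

4

Intersecting each pair of boundary lines and keeping only the points that satisfy every inequality leaves:
  (5, 0)
  (68/7, 0)
  (319/23, 306/23)
  (1210/47, 879/47)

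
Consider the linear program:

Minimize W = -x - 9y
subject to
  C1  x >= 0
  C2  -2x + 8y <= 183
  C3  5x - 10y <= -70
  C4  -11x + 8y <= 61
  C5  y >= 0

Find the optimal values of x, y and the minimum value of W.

x = 127/2, y = 155/4, minimum W = -1649/4

Vertices and W = -x - 9y:
  (0, 7) → W = -63
  (0, 61/8) → W = -549/8
  (127/2, 155/4) → W = -1649/4
  (122/9, 1891/72) → W = -17995/72

The optimum lies where -2x + 8y = 183 and 5x - 10y = -70.
Solving simultaneously gives x = 127/2, y = 155/4.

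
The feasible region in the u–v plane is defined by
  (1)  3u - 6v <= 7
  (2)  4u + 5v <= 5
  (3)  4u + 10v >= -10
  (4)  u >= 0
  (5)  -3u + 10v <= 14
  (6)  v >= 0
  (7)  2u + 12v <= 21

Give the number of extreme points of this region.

3

Of the 21 pairwise boundary intersections, those satisfying every inequality are:
  (0, 1)
  (5/4, 0)
  (0, 0)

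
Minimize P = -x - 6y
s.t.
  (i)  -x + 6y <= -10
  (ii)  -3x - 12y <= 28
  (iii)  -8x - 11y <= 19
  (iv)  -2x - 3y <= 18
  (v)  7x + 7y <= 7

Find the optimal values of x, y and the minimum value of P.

Extreme points and P = -x - 6y:
  (-4/59, -99/59) → P = 598/59
  (16/7, -9/7) → P = 38/7
  (80/63, -167/63) → P = 922/63
  (40/9, -31/9) → P = 146/9

x = 16/7, y = -9/7, minimum P = 38/7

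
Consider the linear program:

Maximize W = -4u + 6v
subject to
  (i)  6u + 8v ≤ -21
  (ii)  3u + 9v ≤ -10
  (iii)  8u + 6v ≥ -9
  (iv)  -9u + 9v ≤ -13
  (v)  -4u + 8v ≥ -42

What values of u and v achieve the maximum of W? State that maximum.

u = 27/14, v = -57/14, maximum W = -225/7

Vertices and W = -4u + 6v:
  (27/14, -57/14) → W = -225/7
  (21/10, -21/5) → W = -168/5
  (45/22, -93/22) → W = -369/11

The binding constraints are 6u + 8v = -21 and 8u + 6v = -9.
Solving simultaneously gives u = 27/14, v = -57/14.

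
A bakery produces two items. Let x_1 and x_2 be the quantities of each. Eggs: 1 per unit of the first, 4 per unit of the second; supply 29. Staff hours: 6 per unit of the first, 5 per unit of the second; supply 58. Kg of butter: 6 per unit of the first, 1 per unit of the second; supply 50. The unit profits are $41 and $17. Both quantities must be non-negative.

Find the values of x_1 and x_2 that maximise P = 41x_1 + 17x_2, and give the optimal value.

x_1 = 8, x_2 = 2, maximum P = 362

Corner points and P = 41x_1 + 17x_2:
  (0, 0) → P = 0
  (0, 29/4) → P = 493/4
  (25/3, 0) → P = 1025/3
  (87/19, 116/19) → P = 5539/19
  (8, 2) → P = 362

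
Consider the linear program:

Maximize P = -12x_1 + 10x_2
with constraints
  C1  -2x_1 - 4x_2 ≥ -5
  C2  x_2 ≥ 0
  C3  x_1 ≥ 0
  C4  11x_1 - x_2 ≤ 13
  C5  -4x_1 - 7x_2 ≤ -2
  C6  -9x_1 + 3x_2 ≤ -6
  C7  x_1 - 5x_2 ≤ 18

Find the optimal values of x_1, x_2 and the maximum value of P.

x_1 = 13/14, x_2 = 11/14, maximum P = -23/7

Feasible corners and P = -12x_1 + 10x_2:
  (57/46, 29/46) → P = -197/23
  (13/14, 11/14) → P = -23/7
  (13/11, 0) → P = -156/11
  (2/3, 0) → P = -8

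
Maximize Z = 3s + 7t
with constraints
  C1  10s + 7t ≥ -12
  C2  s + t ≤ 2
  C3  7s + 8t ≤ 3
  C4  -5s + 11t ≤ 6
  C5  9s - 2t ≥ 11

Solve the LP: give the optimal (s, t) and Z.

s = 47/43, t = -25/43, maximum Z = -34/43

The feasible region is unbounded (it extends along (1, -1), (7, -10)), but Z strictly decreases along every unbounded feasible direction, so there is no improving ray and the maximum is attained at a vertex.

The optimum lies where 7s + 8t = 3 and 9s - 2t = 11.
Solving simultaneously gives s = 47/43, t = -25/43.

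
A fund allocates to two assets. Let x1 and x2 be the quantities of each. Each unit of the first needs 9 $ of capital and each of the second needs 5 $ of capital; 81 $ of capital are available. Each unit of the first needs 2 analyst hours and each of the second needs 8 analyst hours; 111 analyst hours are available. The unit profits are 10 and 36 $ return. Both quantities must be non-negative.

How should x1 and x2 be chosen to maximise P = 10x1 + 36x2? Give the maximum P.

Corner points and P = 10x1 + 36x2:
  (0, 0) → P = 0
  (0, 111/8) → P = 999/2
  (9, 0) → P = 90
  (3/2, 27/2) → P = 501

x1 = 3/2, x2 = 27/2, maximum P = 501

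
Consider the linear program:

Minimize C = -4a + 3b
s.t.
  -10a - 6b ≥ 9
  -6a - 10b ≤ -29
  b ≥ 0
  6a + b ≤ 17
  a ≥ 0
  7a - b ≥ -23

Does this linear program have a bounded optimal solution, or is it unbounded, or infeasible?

infeasible

The boundaries -6a - 10b = -29 and 6a + b = 17 meet at (47/18, 4/3), but that point violates -10a - 6b ≥ 9. Every candidate vertex is excluded by some other constraint, so the feasible region is empty.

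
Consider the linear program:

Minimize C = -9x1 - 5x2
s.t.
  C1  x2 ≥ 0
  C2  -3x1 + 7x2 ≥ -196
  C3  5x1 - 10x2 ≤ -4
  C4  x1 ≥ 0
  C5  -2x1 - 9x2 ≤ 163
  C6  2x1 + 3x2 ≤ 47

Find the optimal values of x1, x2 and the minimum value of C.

x1 = 458/35, x2 = 243/35, minimum C = -5337/35

Vertices and C = -9x1 - 5x2:
  (0, 2/5) → C = -2
  (458/35, 243/35) → C = -5337/35
  (0, 47/3) → C = -235/3

At the optimal vertex, 5x1 - 10x2 = -4 and 2x1 + 3x2 = 47.
Solving simultaneously gives x1 = 458/35, x2 = 243/35.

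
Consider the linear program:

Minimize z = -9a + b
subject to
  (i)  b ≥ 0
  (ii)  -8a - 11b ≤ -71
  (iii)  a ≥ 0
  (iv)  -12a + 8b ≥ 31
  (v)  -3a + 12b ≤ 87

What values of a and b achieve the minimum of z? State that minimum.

Corner points and z = -9a + b:
  (0, 71/11) → z = 71/11
  (227/196, 275/49) → z = -943/196
  (0, 29/4) → z = 29/4
  (27/10, 317/40) → z = -131/8

The binding constraints are -12a + 8b = 31 and -3a + 12b = 87.
Solving simultaneously gives a = 27/10, b = 317/40.

a = 27/10, b = 317/40, minimum z = -131/8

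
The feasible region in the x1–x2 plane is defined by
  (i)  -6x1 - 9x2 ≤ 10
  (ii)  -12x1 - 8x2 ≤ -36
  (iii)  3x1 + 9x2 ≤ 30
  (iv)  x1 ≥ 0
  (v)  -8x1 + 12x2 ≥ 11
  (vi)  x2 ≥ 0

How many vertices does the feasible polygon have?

3

Intersecting each pair of boundary lines and keeping only the points that satisfy every inequality leaves:
  (1, 3)
  (43/26, 105/52)
  (29/12, 91/36)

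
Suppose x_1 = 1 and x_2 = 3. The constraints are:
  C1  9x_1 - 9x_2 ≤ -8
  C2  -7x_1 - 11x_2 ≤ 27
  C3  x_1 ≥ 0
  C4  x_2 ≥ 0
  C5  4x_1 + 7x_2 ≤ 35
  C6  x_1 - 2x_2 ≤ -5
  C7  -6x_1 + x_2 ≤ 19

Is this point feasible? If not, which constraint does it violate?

feasible

C1: -18 ≤ -8 ✓
C2: -40 ≤ 27 ✓
C3: 1 ≥ 0 ✓
C4: 3 ≥ 0 ✓
C5: 25 ≤ 35 ✓
C6: -5 ≤ -5 ✓
C7: -3 ≤ 19 ✓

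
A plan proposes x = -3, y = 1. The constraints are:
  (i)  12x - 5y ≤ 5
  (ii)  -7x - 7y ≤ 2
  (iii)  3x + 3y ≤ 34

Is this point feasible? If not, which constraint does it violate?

not feasible — violates (ii)

Constraint (ii): -7x - 7y = 14, which is not ≤ 2. All other constraints are satisfied.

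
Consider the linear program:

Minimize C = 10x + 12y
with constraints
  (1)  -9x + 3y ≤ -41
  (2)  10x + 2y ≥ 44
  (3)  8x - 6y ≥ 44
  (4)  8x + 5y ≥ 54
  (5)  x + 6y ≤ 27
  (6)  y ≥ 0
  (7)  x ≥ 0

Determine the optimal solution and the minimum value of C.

Extreme points and C = 10x + 12y:
  (68/11, 10/11) → C = 800/11
  (71/9, 86/27) → C = 1054/9
  (27/4, 0) → C = 135/2
  (27, 0) → C = 270

x = 27/4, y = 0, minimum C = 135/2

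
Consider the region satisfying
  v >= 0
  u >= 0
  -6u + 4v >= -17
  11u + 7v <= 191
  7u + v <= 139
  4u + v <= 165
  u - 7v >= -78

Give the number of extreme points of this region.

5

Pairwise boundary intersections that survive every other constraint:
  (0, 0)
  (17/6, 0)
  (0, 78/7)
  (883/86, 959/86)
  (113/12, 1049/84)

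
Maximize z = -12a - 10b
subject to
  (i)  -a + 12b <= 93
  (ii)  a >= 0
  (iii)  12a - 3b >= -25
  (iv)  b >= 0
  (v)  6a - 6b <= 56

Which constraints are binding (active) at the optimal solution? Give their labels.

(ii) and (iv)

Feasible corners and z = -12a - 10b:
  (0, 31/4) → z = -155/2
  (205/11, 307/33) → z = -950/3
  (0, 0) → z = 0
  (28/3, 0) → z = -112

The maximum is at (0, 0). Substituting into each constraint, equality holds for (ii) and (iv); the remaining constraints have slack.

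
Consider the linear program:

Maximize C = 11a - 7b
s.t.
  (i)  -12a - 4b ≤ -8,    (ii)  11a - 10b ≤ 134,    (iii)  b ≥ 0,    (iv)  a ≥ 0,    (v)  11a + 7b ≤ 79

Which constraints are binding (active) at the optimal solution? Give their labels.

(iii) and (v)

Feasible corners and C = 11a - 7b:
  (2/3, 0) → C = 22/3
  (0, 2) → C = -14
  (79/11, 0) → C = 79
  (0, 79/7) → C = -79

The maximum is at (79/11, 0). Substituting into each constraint, equality holds for (iii) and (v); the remaining constraints have slack.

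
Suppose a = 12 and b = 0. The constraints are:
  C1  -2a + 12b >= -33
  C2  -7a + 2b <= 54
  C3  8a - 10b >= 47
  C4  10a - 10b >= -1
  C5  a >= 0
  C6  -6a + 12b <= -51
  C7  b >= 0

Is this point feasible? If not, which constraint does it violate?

C1: -24 ≥ -33 ✓
C2: -84 ≤ 54 ✓
C3: 96 ≥ 47 ✓
C4: 120 ≥ -1 ✓
C5: 12 ≥ 0 ✓
C6: -72 ≤ -51 ✓
C7: 0 ≥ 0 ✓

feasible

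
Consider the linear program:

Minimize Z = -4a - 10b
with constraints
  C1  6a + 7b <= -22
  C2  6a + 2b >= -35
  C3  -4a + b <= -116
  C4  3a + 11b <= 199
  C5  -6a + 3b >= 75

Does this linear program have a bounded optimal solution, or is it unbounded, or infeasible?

infeasible

The boundaries 6a + 7b = -22 and -4a + b = -116 meet at (395/17, -392/17), but that point violates -6a + 3b ≥ 75. Every candidate vertex is excluded by some other constraint, so the feasible region is empty.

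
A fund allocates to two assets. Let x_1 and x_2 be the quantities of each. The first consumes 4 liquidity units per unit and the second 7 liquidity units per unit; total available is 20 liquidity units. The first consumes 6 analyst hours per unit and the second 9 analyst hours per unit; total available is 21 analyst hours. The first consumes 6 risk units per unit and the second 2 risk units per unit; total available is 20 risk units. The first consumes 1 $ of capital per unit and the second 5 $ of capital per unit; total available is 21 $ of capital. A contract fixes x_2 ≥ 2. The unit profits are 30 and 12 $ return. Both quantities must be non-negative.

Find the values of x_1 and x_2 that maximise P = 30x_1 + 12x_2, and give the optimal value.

x_1 = 1/2, x_2 = 2, maximum P = 39

Vertices and P = 30x_1 + 12x_2:
  (0, 7/3) → P = 28
  (0, 2) → P = 24
  (1/2, 2) → P = 39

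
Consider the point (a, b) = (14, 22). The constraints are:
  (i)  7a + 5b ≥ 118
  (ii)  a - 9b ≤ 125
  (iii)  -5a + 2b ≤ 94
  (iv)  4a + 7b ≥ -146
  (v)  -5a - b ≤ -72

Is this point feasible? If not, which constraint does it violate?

feasible

(i): 208 ≥ 118 ✓
(ii): -184 ≤ 125 ✓
(iii): -26 ≤ 94 ✓
(iv): 210 ≥ -146 ✓
(v): -92 ≤ -72 ✓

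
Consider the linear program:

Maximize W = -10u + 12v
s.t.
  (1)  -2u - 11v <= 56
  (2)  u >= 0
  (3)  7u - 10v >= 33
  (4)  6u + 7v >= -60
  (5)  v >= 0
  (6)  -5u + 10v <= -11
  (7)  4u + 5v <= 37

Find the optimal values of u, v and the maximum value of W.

Corner points and W = -10u + 12v:
  (33/7, 0) → W = -330/7
  (107/15, 127/75) → W = -3826/75
  (37/4, 0) → W = -185/2

u = 33/7, v = 0, maximum W = -330/7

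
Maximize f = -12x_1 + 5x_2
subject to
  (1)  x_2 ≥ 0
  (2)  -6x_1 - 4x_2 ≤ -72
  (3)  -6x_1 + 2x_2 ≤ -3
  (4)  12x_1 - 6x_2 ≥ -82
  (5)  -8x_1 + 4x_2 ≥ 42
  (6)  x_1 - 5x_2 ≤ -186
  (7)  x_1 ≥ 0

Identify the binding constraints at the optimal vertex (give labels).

(3) and (4)

Corner points and f = -12x_1 + 5x_2:
  (91/6, 44) → f = 38
  (387/28, 1119/28) → f = 951/28
  (89/6, 241/6) → f = 137/6
The feasible region is unbounded (it extends along (1, 2)), but f strictly decreases along every unbounded feasible direction, so there is no improving ray and the maximum is attained at a vertex.

The maximum is at (91/6, 44). Substituting into each constraint, equality holds for (3) and (4); the remaining constraints have slack.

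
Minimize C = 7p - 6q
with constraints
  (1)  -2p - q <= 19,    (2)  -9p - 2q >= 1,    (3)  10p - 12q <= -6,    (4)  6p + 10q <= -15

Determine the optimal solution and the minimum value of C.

The binding constraints are -2p - q = 19 and 6p + 10q = -15.
Solving simultaneously gives p = -25/2, q = 6.

p = -25/2, q = 6, minimum C = -247/2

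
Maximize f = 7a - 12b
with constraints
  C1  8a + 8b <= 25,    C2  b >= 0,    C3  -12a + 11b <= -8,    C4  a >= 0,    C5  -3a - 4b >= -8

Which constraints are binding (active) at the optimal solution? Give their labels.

C2 and C5

Extreme points and f = 7a - 12b:
  (2/3, 0) → f = 14/3
  (8/3, 0) → f = 56/3
  (40/27, 8/9) → f = -8/27

The maximum is at (8/3, 0). Substituting into each constraint, equality holds for C2 and C5; the remaining constraints have slack.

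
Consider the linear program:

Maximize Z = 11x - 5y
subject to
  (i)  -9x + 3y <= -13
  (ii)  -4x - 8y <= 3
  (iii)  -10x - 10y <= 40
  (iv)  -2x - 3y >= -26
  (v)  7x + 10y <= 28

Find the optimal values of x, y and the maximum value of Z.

Vertices and Z = 11x - 5y:
  (95/84, -79/84) → Z = 120/7
  (214/111, 161/111) → Z = 1549/111
  (127/8, -133/16) → Z = 3459/16

At the optimal vertex, -4x - 8y = 3 and 7x + 10y = 28.
Solving simultaneously gives x = 127/8, y = -133/16.

x = 127/8, y = -133/16, maximum Z = 3459/16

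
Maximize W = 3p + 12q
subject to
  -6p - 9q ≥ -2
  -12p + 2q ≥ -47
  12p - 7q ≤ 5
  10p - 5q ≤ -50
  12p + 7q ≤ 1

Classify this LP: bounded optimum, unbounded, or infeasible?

From the feasible point (-11/3, 8/3), moving in the direction (-9, 6) keeps every constraint satisfied while W increases without bound.

unbounded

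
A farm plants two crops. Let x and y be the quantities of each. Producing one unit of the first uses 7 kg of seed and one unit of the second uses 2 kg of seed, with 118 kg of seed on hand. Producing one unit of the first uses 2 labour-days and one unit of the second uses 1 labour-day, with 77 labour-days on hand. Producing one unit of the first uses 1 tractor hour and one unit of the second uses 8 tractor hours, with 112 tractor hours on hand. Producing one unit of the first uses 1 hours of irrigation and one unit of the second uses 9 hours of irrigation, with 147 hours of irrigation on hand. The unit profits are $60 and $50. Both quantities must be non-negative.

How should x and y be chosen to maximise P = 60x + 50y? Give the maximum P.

Vertices and P = 60x + 50y:
  (0, 0) → P = 0
  (0, 14) → P = 700
  (118/7, 0) → P = 7080/7
  (40/3, 37/3) → P = 4250/3

The optimum lies where 7x + 2y = 118 and x + 8y = 112.
Solving simultaneously gives x = 40/3, y = 37/3.

x = 40/3, y = 37/3, maximum P = 4250/3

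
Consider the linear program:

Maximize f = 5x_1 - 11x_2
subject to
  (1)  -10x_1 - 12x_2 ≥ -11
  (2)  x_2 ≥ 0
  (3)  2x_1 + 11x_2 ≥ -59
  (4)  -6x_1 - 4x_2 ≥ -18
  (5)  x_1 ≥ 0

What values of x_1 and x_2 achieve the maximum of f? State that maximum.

Extreme points and f = 5x_1 - 11x_2:
  (11/10, 0) → f = 11/2
  (0, 11/12) → f = -121/12
  (0, 0) → f = 0

The binding constraints are -10x_1 - 12x_2 = -11 and x_2 = 0.
Solving simultaneously gives x_1 = 11/10, x_2 = 0.

x_1 = 11/10, x_2 = 0, maximum f = 11/2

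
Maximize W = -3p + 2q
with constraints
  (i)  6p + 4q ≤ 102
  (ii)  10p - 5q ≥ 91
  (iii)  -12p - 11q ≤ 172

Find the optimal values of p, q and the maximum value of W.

p = 437/35, q = 237/35, maximum W = -837/35

Feasible corners and W = -3p + 2q:
  (437/35, 237/35) → W = -837/35
  (905/9, -376/3) → W = -1657/3
  (141/170, -1406/85) → W = -6047/170

The optimum lies where 6p + 4q = 102 and 10p - 5q = 91.
Solving simultaneously gives p = 437/35, q = 237/35.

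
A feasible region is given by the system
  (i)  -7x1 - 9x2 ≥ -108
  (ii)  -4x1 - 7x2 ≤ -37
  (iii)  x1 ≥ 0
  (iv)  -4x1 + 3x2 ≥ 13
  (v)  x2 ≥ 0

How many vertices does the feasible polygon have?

4

The feasible vertices (each the meet of two boundaries and inside every other half-plane) are:
  (0, 12)
  (69/19, 523/57)
  (0, 37/7)
  (1/2, 5)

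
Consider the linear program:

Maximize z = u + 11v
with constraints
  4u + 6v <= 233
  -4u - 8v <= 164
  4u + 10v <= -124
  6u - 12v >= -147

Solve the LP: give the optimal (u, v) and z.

Extreme points and z = u + 11v:
  (356, -397/2) → z = -3655/2
  (1537/8, -357/4) → z = -6317/8
  (-131/4, -33/8) → z = -625/8
  (-493/18, -13/9) → z = -779/18

At the optimal vertex, 4u + 10v = -124 and 6u - 12v = -147.
Solving simultaneously gives u = -493/18, v = -13/9.

u = -493/18, v = -13/9, maximum z = -779/18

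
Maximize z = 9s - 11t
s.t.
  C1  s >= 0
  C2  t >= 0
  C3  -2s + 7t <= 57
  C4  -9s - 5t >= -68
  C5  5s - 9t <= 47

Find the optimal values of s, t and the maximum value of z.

s = 68/9, t = 0, maximum z = 68

Extreme points and z = 9s - 11t:
  (0, 0) → z = 0
  (0, 57/7) → z = -627/7
  (68/9, 0) → z = 68
  (191/73, 649/73) → z = -5420/73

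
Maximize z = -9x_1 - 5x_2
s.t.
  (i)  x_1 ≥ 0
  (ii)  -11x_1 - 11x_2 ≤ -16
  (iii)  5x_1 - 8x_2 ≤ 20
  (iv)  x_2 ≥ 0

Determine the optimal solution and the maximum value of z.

Corner points and z = -9x_1 - 5x_2:
  (0, 16/11) → z = -80/11
  (16/11, 0) → z = -144/11
  (4, 0) → z = -36
The feasible region is unbounded (it extends along (0, 1), (8, 5)), but z strictly decreases along every unbounded feasible direction, so there is no improving ray and the maximum is attained at a vertex.

x_1 = 0, x_2 = 16/11, maximum z = -80/11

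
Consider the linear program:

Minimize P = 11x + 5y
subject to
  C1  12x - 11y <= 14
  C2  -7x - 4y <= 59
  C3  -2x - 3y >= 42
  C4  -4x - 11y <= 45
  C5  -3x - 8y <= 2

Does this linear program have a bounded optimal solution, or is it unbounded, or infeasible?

infeasible

The boundaries 12x - 11y = 14 and -3x - 8y = 2 meet at (30/43, -22/43), but that point violates -2x - 3y ≥ 42. Every candidate vertex is excluded by some other constraint, so the feasible region is empty.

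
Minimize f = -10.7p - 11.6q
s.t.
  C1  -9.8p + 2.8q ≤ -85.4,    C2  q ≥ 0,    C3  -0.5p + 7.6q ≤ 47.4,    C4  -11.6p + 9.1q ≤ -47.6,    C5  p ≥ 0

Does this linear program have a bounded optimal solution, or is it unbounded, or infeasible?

From the feasible point (61/7, 0), moving in the direction (7.6, 0.5) keeps every constraint satisfied while f decreases without bound.

unbounded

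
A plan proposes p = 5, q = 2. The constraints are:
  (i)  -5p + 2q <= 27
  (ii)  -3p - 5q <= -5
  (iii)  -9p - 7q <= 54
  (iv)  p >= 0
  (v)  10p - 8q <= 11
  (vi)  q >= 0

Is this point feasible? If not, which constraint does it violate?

not feasible — violates (v)

Constraint (v): 10p - 8q = 34, which is not ≤ 11. All other constraints are satisfied.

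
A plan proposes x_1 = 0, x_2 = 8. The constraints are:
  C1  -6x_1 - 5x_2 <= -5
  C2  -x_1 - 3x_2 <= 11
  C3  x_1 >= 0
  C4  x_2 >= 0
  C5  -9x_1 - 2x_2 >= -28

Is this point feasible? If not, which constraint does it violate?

C1: -40 ≤ -5 ✓
C2: -24 ≤ 11 ✓
C3: 0 ≥ 0 ✓
C4: 8 ≥ 0 ✓
C5: -16 ≥ -28 ✓

feasible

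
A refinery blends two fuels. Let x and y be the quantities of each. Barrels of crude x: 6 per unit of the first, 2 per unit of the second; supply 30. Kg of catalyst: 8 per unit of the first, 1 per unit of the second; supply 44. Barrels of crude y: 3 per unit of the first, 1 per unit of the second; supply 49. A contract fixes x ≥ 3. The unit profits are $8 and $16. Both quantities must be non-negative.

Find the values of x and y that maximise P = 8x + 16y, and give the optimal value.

Extreme points and P = 8x + 16y:
  (5, 0) → P = 40
  (3, 0) → P = 24
  (3, 6) → P = 120

The binding constraints are 6x + 2y = 30 and x = 3.
Solving simultaneously gives x = 3, y = 6.

x = 3, y = 6, maximum P = 120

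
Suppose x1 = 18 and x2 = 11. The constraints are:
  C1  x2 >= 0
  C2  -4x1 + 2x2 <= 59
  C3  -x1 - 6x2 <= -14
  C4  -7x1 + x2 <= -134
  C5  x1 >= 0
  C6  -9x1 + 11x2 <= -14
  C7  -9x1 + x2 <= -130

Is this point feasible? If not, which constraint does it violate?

Constraint C4: -7x1 + x2 = -115, which is not ≤ -134. All other constraints are satisfied.

not feasible — violates C4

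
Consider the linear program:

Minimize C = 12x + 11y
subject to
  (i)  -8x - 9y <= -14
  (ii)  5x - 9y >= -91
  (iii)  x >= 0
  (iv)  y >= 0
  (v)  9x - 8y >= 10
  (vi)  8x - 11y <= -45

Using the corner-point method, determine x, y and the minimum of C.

x = 94/7, y = 97/7, minimum C = 2195/7

Extreme points and C = 12x + 11y:
  (818/41, 869/41) → C = 19375/41
  (596/17, 503/17) → C = 12685/17
  (94/7, 97/7) → C = 2195/7

At the optimal vertex, 9x - 8y = 10 and 8x - 11y = -45.
Solving simultaneously gives x = 94/7, y = 97/7.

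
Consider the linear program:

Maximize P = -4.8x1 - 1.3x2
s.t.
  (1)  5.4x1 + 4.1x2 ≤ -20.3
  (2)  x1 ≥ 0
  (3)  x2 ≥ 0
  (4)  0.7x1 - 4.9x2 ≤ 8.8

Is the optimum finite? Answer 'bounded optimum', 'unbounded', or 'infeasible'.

infeasible

The boundaries 5.4x1 + 4.1x2 = -20.3 and x2 = 0 meet at (-203/54, 0), but that point violates x1 ≥ 0. Every candidate vertex is excluded by some other constraint, so the feasible region is empty.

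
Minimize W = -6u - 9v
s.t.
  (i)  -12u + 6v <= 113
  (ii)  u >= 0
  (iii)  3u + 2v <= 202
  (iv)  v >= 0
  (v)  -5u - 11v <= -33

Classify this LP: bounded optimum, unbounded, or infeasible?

Extreme points and W = -6u - 9v:
  (0, 113/6) → W = -339/2
  (493/21, 921/14) → W = -10261/14
  (0, 3) → W = -27
  (202/3, 0) → W = -404
  (33/5, 0) → W = -198/5
The feasible region has finitely many vertices and no improving ray; the minimum is -10261/14 at (493/21, 921/14).

bounded optimum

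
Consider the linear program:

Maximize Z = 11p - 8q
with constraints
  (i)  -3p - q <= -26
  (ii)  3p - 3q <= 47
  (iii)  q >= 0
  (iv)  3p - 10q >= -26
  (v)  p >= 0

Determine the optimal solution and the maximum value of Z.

p = 548/21, q = 73/7, maximum Z = 4276/21

The optimum lies where 3p - 3q = 47 and 3p - 10q = -26.
Solving simultaneously gives p = 548/21, q = 73/7.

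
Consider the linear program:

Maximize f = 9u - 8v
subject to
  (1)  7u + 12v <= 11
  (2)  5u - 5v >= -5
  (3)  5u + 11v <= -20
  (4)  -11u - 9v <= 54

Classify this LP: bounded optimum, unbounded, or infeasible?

unbounded

From the feasible point (361/17, -195/17), moving in the direction (12, -7) keeps every constraint satisfied while f increases without bound.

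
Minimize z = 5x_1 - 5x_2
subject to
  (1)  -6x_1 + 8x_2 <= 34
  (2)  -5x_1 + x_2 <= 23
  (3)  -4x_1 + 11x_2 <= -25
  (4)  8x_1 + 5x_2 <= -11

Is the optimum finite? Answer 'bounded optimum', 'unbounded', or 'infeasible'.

bounded optimum

Feasible corners and z = 5x_1 - 5x_2:
  (-278/51, -217/51) → z = -305/51
  (1/27, -61/27) → z = 310/27
The feasible region has finitely many vertices and no improving ray; the minimum is -305/51 at (-278/51, -217/51).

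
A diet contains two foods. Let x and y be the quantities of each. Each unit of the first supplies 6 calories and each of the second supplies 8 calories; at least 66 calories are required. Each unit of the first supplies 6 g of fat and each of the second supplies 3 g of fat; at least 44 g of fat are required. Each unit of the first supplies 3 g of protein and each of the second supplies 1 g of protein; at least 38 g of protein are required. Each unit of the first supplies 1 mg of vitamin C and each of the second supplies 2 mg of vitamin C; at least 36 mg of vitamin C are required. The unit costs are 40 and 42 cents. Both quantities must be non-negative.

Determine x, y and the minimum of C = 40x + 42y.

x = 8, y = 14, minimum C = 908

The feasible region is unbounded (it extends along (0, 1), (1, 0)), but C strictly increases along every unbounded feasible direction, so there is no improving ray and the minimum is attained at a vertex.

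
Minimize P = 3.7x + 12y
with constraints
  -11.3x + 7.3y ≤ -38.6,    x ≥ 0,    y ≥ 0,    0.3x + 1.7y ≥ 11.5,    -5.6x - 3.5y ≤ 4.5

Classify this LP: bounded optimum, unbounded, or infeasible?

Vertices and P = 3.7x + 12y:
  (14957/2140, 11837/2140) → P = 1973849/21400
  (115/3, 0) → P = 851/6
The feasible region has finitely many vertices and no improving ray; the minimum is 1973849/21400 at (14957/2140, 11837/2140).

bounded optimum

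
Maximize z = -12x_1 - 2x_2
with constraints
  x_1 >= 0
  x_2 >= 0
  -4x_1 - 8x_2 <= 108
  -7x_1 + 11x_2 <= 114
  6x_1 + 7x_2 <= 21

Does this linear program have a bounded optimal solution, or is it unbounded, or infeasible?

Feasible corners and z = -12x_1 - 2x_2:
  (0, 0) → z = 0
  (0, 3) → z = -6
  (7/2, 0) → z = -42
The feasible region has finitely many vertices and no improving ray; the maximum is 0 at (0, 0).

bounded optimum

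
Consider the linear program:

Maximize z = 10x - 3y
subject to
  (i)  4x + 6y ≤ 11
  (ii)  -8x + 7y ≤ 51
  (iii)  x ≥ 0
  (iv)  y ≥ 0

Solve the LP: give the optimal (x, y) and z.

x = 11/4, y = 0, maximum z = 55/2

Extreme points and z = 10x - 3y:
  (0, 11/6) → z = -11/2
  (11/4, 0) → z = 55/2
  (0, 0) → z = 0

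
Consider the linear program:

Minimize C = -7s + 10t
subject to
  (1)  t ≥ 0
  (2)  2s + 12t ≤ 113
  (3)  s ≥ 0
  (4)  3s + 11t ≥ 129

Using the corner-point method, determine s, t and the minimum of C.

s = 113/2, t = 0, minimum C = -791/2

Vertices and C = -7s + 10t:
  (113/2, 0) → C = -791/2
  (43, 0) → C = -301
  (305/14, 81/14) → C = -1325/14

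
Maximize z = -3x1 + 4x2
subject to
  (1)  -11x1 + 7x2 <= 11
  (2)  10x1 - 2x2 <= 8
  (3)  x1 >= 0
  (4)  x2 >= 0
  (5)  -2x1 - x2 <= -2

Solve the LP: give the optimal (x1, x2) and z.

Vertices and z = -3x1 + 4x2:
  (13/8, 33/8) → z = 93/8
  (3/25, 44/25) → z = 167/25
  (6/7, 2/7) → z = -10/7

x1 = 13/8, x2 = 33/8, maximum z = 93/8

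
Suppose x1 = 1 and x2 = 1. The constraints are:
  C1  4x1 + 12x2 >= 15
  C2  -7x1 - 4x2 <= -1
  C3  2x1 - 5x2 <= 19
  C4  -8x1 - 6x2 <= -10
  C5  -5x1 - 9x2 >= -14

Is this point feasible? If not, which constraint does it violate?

feasible

C1: 16 ≥ 15 ✓
C2: -11 ≤ -1 ✓
C3: -3 ≤ 19 ✓
C4: -14 ≤ -10 ✓
C5: -14 ≥ -14 ✓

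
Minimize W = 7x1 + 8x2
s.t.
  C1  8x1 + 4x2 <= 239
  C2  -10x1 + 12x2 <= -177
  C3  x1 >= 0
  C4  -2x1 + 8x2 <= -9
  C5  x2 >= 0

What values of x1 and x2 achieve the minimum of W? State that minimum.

The optimum lies where -10x1 + 12x2 = -177 and x2 = 0.
Solving simultaneously gives x1 = 177/10, x2 = 0.

x1 = 177/10, x2 = 0, minimum W = 1239/10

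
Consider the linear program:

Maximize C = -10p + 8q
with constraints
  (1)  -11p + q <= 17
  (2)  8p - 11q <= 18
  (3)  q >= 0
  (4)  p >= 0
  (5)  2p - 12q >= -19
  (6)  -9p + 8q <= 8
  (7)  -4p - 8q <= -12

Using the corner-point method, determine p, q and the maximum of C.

p = 4/13, q = 35/26, maximum C = 100/13

At the optimal vertex, -9p + 8q = 8 and -4p - 8q = -12.
Solving simultaneously gives p = 4/13, q = 35/26.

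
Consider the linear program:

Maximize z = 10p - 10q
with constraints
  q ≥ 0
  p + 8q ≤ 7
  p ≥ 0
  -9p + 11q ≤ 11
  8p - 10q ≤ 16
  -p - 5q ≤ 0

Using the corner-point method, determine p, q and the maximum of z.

Corner points and z = 10p - 10q:
  (0, 0) → z = 0
  (2, 0) → z = 20
  (0, 7/8) → z = -35/4
  (99/37, 20/37) → z = 790/37

p = 99/37, q = 20/37, maximum z = 790/37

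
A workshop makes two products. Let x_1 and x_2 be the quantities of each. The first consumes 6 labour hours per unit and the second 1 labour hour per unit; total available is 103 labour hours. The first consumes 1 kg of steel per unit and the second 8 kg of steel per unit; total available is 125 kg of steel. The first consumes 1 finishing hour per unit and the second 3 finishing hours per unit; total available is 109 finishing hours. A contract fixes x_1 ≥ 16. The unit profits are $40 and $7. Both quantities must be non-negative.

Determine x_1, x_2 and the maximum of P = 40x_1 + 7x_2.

Vertices and P = 40x_1 + 7x_2:
  (103/6, 0) → P = 2060/3
  (16, 0) → P = 640
  (16, 7) → P = 689

x_1 = 16, x_2 = 7, maximum P = 689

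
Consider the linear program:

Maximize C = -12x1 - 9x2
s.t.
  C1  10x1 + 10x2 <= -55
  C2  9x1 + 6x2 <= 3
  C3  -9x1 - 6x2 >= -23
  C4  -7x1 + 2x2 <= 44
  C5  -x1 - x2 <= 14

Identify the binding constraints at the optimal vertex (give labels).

C4 and C5

Feasible corners and C = -12x1 - 9x2:
  (12, -35/2) → C = 27/2
  (-55/9, 11/18) → C = 407/6
  (29, -43) → C = 39
  (-8, -6) → C = 150

The maximum is at (-8, -6). Substituting into each constraint, equality holds for C4 and C5; the remaining constraints have slack.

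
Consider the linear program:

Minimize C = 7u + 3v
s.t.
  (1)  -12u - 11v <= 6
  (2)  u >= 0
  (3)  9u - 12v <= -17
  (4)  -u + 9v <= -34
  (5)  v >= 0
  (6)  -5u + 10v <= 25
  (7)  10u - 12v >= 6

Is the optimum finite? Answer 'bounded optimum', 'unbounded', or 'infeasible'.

The boundaries -u + 9v = -34 and v = 0 meet at (34, 0), but that point violates 9u - 12v ≤ -17. Every candidate vertex is excluded by some other constraint, so the feasible region is empty.

infeasible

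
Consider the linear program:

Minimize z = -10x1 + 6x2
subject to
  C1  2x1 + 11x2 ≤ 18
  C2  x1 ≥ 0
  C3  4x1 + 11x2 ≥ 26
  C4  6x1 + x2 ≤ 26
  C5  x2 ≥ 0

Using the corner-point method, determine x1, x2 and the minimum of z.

x1 = 130/31, x2 = 26/31, minimum z = -1144/31

Corner points and z = -10x1 + 6x2:
  (4, 10/11) → z = -380/11
  (67/16, 7/8) → z = -293/8
  (130/31, 26/31) → z = -1144/31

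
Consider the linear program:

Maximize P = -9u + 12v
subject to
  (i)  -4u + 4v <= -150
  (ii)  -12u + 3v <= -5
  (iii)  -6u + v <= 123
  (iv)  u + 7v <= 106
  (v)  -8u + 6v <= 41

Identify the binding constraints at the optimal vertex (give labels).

Extreme points and P = -9u + 12v:
  (-215/18, -445/9) → P = -2915/6
  (737/16, 137/16) → P = -4989/16
  (-187/3, -251) → P = -2451
The feasible region is unbounded (it extends along (7, -1), (-1, -6)), but P strictly decreases along every unbounded feasible direction, so there is no improving ray and the maximum is attained at a vertex.

The maximum is at (737/16, 137/16). Substituting into each constraint, equality holds for (i) and (iv); the remaining constraints have slack.

(i) and (iv)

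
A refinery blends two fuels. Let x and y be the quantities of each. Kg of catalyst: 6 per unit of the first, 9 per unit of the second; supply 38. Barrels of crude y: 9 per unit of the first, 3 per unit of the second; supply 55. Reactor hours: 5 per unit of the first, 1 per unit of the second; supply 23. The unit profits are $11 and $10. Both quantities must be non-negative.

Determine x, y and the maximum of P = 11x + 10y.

x = 13/3, y = 4/3, maximum P = 61

Feasible corners and P = 11x + 10y:
  (0, 0) → P = 0
  (0, 38/9) → P = 380/9
  (23/5, 0) → P = 253/5
  (13/3, 4/3) → P = 61

At the optimal vertex, 6x + 9y = 38 and 5x + y = 23.
Solving simultaneously gives x = 13/3, y = 4/3.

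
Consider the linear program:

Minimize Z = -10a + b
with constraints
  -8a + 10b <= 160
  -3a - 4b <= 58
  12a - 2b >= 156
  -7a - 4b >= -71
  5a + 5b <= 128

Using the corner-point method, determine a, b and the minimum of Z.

a = 129/4, b = -619/16, minimum Z = -5779/16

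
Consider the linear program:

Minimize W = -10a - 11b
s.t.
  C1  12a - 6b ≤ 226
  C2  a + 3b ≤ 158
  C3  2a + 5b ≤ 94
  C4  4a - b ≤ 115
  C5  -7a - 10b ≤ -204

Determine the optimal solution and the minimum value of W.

Extreme points and W = -10a - 11b:
  (847/36, 169/18) → W = -3047/9
  (1742/81, 433/81) → W = -22183/81
  (16/3, 50/3) → W = -710/3

The optimum lies where 12a - 6b = 226 and 2a + 5b = 94.
Solving simultaneously gives a = 847/36, b = 169/18.

a = 847/36, b = 169/18, minimum W = -3047/9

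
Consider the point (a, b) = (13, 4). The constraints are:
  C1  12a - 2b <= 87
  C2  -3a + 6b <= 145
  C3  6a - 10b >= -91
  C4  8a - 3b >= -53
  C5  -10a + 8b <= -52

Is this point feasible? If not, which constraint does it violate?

not feasible — violates C1

Constraint C1: 12a - 2b = 148, which is not ≤ 87. All other constraints are satisfied.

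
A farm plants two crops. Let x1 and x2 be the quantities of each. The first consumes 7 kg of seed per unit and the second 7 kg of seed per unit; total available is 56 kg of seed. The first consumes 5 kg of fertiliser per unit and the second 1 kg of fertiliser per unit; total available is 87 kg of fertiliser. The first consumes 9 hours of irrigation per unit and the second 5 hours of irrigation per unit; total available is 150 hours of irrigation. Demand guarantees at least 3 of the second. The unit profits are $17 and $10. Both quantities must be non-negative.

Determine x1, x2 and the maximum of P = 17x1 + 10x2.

x1 = 5, x2 = 3, maximum P = 115

Vertices and P = 17x1 + 10x2:
  (0, 8) → P = 80
  (0, 3) → P = 30
  (5, 3) → P = 115

The optimum lies where 7x1 + 7x2 = 56 and x2 = 3.
Solving simultaneously gives x1 = 5, x2 = 3.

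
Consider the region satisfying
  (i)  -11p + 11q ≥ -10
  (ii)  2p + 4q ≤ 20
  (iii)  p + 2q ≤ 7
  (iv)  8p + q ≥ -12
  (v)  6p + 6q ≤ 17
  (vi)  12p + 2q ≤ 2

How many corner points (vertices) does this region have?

5

The feasible vertices (each the meet of two boundaries and inside every other half-plane) are:
  (-122/99, -212/99)
  (3/11, -7/11)
  (-31/15, 68/15)
  (-4/3, 25/6)
  (-11/30, 16/5)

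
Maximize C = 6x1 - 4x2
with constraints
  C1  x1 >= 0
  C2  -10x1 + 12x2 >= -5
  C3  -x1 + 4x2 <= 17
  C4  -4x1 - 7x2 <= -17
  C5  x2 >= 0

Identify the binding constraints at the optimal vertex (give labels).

Extreme points and C = 6x1 - 4x2:
  (0, 17/4) → C = -17
  (0, 17/7) → C = -68/7
  (8, 25/4) → C = 23
  (239/118, 75/59) → C = 417/59

The maximum is at (8, 25/4). Substituting into each constraint, equality holds for C2 and C3; the remaining constraints have slack.

C2 and C3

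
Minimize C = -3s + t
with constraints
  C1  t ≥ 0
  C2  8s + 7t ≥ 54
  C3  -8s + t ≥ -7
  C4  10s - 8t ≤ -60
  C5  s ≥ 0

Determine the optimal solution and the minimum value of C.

Corner points and C = -3s + t:
  (6/67, 510/67) → C = 492/67
  (0, 54/7) → C = 54/7
  (58/27, 275/27) → C = 101/27
The feasible region is unbounded (it extends along (0, 1), (1, 8)), but C strictly increases along every unbounded feasible direction, so there is no improving ray and the minimum is attained at a vertex.

The optimum lies where -8s + t = -7 and 10s - 8t = -60.
Solving simultaneously gives s = 58/27, t = 275/27.

s = 58/27, t = 275/27, minimum C = 101/27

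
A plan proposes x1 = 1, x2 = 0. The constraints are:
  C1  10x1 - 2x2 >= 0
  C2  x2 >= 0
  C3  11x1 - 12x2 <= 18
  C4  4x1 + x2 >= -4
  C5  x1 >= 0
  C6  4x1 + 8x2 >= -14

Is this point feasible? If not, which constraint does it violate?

feasible

C1: 10 ≥ 0 ✓
C2: 0 ≥ 0 ✓
C3: 11 ≤ 18 ✓
C4: 4 ≥ -4 ✓
C5: 1 ≥ 0 ✓
C6: 4 ≥ -14 ✓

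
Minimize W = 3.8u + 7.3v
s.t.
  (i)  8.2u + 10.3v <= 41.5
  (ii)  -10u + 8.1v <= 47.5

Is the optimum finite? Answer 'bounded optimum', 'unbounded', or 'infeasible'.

unbounded

From the feasible point (-7655/8471, 40225/8471), moving in the direction (10.3, -8.2) keeps every constraint satisfied while W decreases without bound.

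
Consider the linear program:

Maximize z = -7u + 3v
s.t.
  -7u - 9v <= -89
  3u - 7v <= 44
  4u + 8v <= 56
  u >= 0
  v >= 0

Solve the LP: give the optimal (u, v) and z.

u = 52/5, v = 9/5, maximum z = -337/5

Corner points and z = -7u + 3v:
  (52/5, 9/5) → z = -337/5
  (89/7, 0) → z = -89
  (14, 0) → z = -98

At the optimal vertex, -7u - 9v = -89 and 4u + 8v = 56.
Solving simultaneously gives u = 52/5, v = 9/5.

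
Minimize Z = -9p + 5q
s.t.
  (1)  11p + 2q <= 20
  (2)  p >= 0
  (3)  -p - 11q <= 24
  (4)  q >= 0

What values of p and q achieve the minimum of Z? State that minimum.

Extreme points and Z = -9p + 5q:
  (0, 10) → Z = 50
  (20/11, 0) → Z = -180/11
  (0, 0) → Z = 0

At the optimal vertex, 11p + 2q = 20 and q = 0.
Solving simultaneously gives p = 20/11, q = 0.

p = 20/11, q = 0, minimum Z = -180/11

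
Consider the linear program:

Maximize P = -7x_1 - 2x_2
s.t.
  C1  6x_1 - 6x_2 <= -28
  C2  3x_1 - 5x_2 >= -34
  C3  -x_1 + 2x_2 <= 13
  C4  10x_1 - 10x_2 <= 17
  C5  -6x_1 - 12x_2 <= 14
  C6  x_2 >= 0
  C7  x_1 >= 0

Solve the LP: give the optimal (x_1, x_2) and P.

x_1 = 0, x_2 = 14/3, maximum P = -28/3

The binding constraints are 6x_1 - 6x_2 = -28 and x_1 = 0.
Solving simultaneously gives x_1 = 0, x_2 = 14/3.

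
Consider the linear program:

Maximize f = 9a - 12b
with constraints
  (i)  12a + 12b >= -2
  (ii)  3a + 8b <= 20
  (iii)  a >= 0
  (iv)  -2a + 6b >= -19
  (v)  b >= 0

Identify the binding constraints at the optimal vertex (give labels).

Extreme points and f = 9a - 12b:
  (0, 5/2) → f = -30
  (20/3, 0) → f = 60
  (0, 0) → f = 0

The maximum is at (20/3, 0). Substituting into each constraint, equality holds for (ii) and (v); the remaining constraints have slack.

(ii) and (v)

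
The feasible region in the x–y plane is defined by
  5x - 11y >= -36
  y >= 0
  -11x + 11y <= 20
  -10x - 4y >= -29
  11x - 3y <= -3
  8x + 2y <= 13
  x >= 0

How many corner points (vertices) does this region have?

The feasible vertices (each the meet of two boundaries and inside every other half-plane) are:
  (27/88, 17/8)
  (0, 20/11)
  (0, 1)

3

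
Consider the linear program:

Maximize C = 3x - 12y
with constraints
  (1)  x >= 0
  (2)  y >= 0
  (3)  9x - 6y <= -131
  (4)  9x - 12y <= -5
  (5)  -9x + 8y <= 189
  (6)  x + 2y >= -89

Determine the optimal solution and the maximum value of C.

Corner points and C = 3x - 12y:
  (0, 131/6) → C = -262
  (0, 189/8) → C = -567/2
  (43/9, 29) → C = -1001/3

The binding constraints are x = 0 and 9x - 6y = -131.
Solving simultaneously gives x = 0, y = 131/6.

x = 0, y = 131/6, maximum C = -262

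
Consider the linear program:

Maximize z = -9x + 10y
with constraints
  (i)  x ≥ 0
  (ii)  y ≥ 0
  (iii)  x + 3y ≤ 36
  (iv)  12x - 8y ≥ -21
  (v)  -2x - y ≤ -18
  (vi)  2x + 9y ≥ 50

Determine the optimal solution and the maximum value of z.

x = 225/44, y = 453/44, maximum z = 2505/44

Feasible corners and z = -9x + 10y:
  (36, 0) → z = -324
  (25, 0) → z = -225
  (225/44, 453/44) → z = 2505/44
  (123/28, 129/14) → z = 1473/28
  (7, 4) → z = -23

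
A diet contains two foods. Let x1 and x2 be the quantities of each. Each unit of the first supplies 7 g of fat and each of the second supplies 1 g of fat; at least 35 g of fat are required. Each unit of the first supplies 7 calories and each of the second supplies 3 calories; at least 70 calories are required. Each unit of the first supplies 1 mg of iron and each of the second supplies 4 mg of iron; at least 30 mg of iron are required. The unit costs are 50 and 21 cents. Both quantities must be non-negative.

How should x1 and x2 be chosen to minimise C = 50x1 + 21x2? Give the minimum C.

x1 = 5/2, x2 = 35/2, minimum C = 985/2

Vertices and C = 50x1 + 21x2:
  (0, 35) → C = 735
  (30, 0) → C = 1500
  (5/2, 35/2) → C = 985/2
  (38/5, 28/5) → C = 2488/5
The feasible region is unbounded (it extends along (0, 1), (1, 0)), but C strictly increases along every unbounded feasible direction, so there is no improving ray and the minimum is attained at a vertex.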